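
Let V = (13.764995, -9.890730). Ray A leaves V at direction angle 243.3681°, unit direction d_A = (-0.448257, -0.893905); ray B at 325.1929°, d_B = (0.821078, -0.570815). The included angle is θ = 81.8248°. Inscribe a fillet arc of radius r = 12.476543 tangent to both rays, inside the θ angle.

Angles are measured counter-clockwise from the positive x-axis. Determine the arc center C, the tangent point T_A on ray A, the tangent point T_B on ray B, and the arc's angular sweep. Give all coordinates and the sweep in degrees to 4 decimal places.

bisector direction at 284.2805° = (0.246669,-0.969100)
center distance |VC| = r/sin(θ/2) = 12.476543/sin(40.9124°) = 19.050938
C = V + |VC|·bis = (18.4643,-28.3530)
T_A = V + ((C−V)·d_A)·d_A = V + 14.3970·d_A = (7.3114,-22.7603)
T_B = V + ((C−V)·d_B)·d_B = V + 14.3970·d_B = (25.5861,-18.1088)
sweep = 180° − θ = 98.1752°

center=(18.4643,-28.3530) T_A=(7.3114,-22.7603) T_B=(25.5861,-18.1088) sweep=98.1752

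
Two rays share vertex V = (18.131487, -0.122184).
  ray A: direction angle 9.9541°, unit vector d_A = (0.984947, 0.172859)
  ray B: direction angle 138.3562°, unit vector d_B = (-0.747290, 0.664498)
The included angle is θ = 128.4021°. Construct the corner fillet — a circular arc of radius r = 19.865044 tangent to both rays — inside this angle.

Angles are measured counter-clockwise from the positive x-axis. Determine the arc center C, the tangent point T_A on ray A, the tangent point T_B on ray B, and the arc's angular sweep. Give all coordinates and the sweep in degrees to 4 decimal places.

center=(24.1558,21.1037) T_A=(27.5896,1.5377) T_B=(10.9555,6.2588) sweep=51.5979

bisector direction at 74.1551° = (0.273033,0.962005)
center distance |VC| = r/sin(θ/2) = 19.865044/sin(64.2010°) = 22.064261
C = V + |VC|·bis = (24.1558,21.1037)
T_A = V + ((C−V)·d_A)·d_A = V + 9.6027·d_A = (27.5896,1.5377)
T_B = V + ((C−V)·d_B)·d_B = V + 9.6027·d_B = (10.9555,6.2588)
sweep = 180° − θ = 51.5979°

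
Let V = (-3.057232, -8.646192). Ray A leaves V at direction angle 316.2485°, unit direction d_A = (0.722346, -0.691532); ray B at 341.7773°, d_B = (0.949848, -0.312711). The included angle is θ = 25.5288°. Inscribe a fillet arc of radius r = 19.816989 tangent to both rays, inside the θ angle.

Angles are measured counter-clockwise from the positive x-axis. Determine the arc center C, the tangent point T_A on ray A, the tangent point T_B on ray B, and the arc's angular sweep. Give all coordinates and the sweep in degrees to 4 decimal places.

center=(73.8350,-54.8242) T_A=(60.1309,-69.1389) T_B=(80.0320,-36.0010) sweep=154.4712

bisector direction at 329.0129° = (0.857283,-0.514845)
center distance |VC| = r/sin(θ/2) = 19.816989/sin(12.7644°) = 89.692946
C = V + |VC|·bis = (73.8350,-54.8242)
T_A = V + ((C−V)·d_A)·d_A = V + 87.4763·d_A = (60.1309,-69.1389)
T_B = V + ((C−V)·d_B)·d_B = V + 87.4763·d_B = (80.0320,-36.0010)
sweep = 180° − θ = 154.4712°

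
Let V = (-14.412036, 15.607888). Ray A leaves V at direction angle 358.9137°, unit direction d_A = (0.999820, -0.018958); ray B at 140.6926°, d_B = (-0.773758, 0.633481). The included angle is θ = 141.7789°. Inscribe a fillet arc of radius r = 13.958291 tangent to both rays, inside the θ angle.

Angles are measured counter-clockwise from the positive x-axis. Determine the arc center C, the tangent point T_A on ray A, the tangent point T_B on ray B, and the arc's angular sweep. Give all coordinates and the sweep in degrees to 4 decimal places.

center=(-9.3119,29.4720) T_A=(-9.5765,15.5162) T_B=(-18.1542,18.6716) sweep=38.2211

bisector direction at 69.8031° = (0.345247,0.938512)
center distance |VC| = r/sin(θ/2) = 13.958291/sin(70.8894°) = 14.772419
C = V + |VC|·bis = (-9.3119,29.4720)
T_A = V + ((C−V)·d_A)·d_A = V + 4.8364·d_A = (-9.5765,15.5162)
T_B = V + ((C−V)·d_B)·d_B = V + 4.8364·d_B = (-18.1542,18.6716)
sweep = 180° − θ = 38.2211°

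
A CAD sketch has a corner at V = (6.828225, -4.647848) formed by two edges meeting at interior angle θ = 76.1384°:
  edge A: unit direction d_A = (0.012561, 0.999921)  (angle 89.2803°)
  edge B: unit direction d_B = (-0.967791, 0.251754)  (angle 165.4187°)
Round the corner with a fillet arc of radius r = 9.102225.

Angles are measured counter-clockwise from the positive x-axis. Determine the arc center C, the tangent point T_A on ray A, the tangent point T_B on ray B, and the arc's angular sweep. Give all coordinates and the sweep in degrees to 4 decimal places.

center=(-2.1273,7.0869) T_A=(6.9742,6.9726) T_B=(-4.4188,-1.7221) sweep=103.8616

bisector direction at 127.3495° = (-0.606675,0.794950)
center distance |VC| = r/sin(θ/2) = 9.102225/sin(38.0692°) = 14.761655
C = V + |VC|·bis = (-2.1273,7.0869)
T_A = V + ((C−V)·d_A)·d_A = V + 11.6214·d_A = (6.9742,6.9726)
T_B = V + ((C−V)·d_B)·d_B = V + 11.6214·d_B = (-4.4188,-1.7221)
sweep = 180° − θ = 103.8616°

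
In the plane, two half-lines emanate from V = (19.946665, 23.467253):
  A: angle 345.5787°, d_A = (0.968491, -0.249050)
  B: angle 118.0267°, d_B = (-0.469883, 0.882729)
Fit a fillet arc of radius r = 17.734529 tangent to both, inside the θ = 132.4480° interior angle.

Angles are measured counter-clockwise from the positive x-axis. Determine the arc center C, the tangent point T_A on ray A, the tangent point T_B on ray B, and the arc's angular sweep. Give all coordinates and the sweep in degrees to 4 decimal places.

bisector direction at 51.8027° = (0.618371,0.785886)
center distance |VC| = r/sin(θ/2) = 17.734529/sin(66.2240°) = 19.379275
C = V + |VC|·bis = (31.9303,38.6972)
T_A = V + ((C−V)·d_A)·d_A = V + 7.8130·d_A = (27.5135,21.5214)
T_B = V + ((C−V)·d_B)·d_B = V + 7.8130·d_B = (16.2755,30.3640)
sweep = 180° − θ = 47.5520°

center=(31.9303,38.6972) T_A=(27.5135,21.5214) T_B=(16.2755,30.3640) sweep=47.5520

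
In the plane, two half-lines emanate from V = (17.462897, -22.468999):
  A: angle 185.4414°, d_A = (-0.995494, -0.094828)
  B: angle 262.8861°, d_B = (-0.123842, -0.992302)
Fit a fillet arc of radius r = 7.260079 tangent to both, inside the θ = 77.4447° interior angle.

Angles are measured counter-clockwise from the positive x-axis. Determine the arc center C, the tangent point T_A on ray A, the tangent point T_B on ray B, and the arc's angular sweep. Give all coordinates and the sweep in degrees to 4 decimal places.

bisector direction at 224.1637° = (-0.717352,-0.696711)
center distance |VC| = r/sin(θ/2) = 7.260079/sin(38.7223°) = 11.605968
C = V + |VC|·bis = (9.1373,-30.5550)
T_A = V + ((C−V)·d_A)·d_A = V + 9.0548·d_A = (8.4489,-23.3276)
T_B = V + ((C−V)·d_B)·d_B = V + 9.0548·d_B = (16.3415,-31.4541)
sweep = 180° − θ = 102.5553°

center=(9.1373,-30.5550) T_A=(8.4489,-23.3276) T_B=(16.3415,-31.4541) sweep=102.5553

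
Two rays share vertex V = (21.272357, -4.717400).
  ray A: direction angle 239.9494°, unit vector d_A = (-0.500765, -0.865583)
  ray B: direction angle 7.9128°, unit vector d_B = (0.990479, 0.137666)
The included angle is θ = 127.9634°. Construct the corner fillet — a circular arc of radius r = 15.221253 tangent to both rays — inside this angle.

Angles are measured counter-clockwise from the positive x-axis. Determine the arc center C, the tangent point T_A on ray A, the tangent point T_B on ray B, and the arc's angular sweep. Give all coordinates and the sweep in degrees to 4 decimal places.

center=(30.7270,-18.7709) T_A=(17.5517,-11.1486) T_B=(28.6315,-3.6946) sweep=52.0366

bisector direction at 303.9311° = (0.558196,-0.829709)
center distance |VC| = r/sin(θ/2) = 15.221253/sin(63.9817°) = 16.937835
C = V + |VC|·bis = (30.7270,-18.7709)
T_A = V + ((C−V)·d_A)·d_A = V + 7.4299·d_A = (17.5517,-11.1486)
T_B = V + ((C−V)·d_B)·d_B = V + 7.4299·d_B = (28.6315,-3.6946)
sweep = 180° − θ = 52.0366°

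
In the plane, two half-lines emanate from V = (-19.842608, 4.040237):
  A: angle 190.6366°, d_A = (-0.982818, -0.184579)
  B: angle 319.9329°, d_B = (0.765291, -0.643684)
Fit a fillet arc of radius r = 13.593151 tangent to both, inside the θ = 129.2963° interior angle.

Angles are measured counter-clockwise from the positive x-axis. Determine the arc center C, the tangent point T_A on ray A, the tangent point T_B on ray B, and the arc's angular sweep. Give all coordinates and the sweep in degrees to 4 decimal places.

bisector direction at 255.2848° = (-0.254015,-0.967200)
center distance |VC| = r/sin(θ/2) = 13.593151/sin(64.6482°) = 15.041739
C = V + |VC|·bis = (-23.6634,-10.5081)
T_A = V + ((C−V)·d_A)·d_A = V + 6.4405·d_A = (-26.1725,2.8515)
T_B = V + ((C−V)·d_B)·d_B = V + 6.4405·d_B = (-14.9137,-0.1054)
sweep = 180° − θ = 50.7037°

center=(-23.6634,-10.5081) T_A=(-26.1725,2.8515) T_B=(-14.9137,-0.1054) sweep=50.7037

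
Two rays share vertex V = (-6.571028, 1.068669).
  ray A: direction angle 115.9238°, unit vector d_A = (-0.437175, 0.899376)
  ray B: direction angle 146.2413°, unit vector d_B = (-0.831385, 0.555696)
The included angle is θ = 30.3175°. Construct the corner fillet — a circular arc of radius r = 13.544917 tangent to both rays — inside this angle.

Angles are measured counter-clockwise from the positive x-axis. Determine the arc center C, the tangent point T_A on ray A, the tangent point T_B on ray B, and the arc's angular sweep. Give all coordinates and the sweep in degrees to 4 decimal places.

center=(-40.6099,40.1122) T_A=(-28.4280,46.0337) T_B=(-48.1368,28.8512) sweep=149.6825

bisector direction at 131.0825° = (-0.657146,0.753764)
center distance |VC| = r/sin(θ/2) = 13.544917/sin(15.1587°) = 51.798125
C = V + |VC|·bis = (-40.6099,40.1122)
T_A = V + ((C−V)·d_A)·d_A = V + 49.9958·d_A = (-28.4280,46.0337)
T_B = V + ((C−V)·d_B)·d_B = V + 49.9958·d_B = (-48.1368,28.8512)
sweep = 180° − θ = 149.6825°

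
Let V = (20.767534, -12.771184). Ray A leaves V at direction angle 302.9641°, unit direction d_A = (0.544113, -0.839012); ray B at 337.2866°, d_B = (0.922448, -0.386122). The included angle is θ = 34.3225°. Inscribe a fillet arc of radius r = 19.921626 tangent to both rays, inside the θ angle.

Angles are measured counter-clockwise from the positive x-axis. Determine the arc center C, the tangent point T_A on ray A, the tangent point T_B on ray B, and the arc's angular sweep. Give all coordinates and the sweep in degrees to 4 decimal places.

bisector direction at 320.1253° = (0.767449,-0.641110)
center distance |VC| = r/sin(θ/2) = 19.921626/sin(17.1612°) = 67.516765
C = V + |VC|·bis = (72.5832,-56.0569)
T_A = V + ((C−V)·d_A)·d_A = V + 64.5108·d_A = (55.8687,-66.8965)
T_B = V + ((C−V)·d_B)·d_B = V + 64.5108·d_B = (80.2754,-37.6802)
sweep = 180° − θ = 145.6775°

center=(72.5832,-56.0569) T_A=(55.8687,-66.8965) T_B=(80.2754,-37.6802) sweep=145.6775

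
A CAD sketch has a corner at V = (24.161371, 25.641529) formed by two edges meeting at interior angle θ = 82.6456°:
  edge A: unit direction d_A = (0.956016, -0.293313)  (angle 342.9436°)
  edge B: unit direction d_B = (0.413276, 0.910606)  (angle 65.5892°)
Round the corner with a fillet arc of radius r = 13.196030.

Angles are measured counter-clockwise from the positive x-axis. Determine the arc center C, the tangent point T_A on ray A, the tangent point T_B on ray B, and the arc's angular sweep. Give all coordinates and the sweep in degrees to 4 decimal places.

center=(42.3805,33.8549) T_A=(38.5099,21.2393) T_B=(30.3641,39.3085) sweep=97.3544

bisector direction at 24.2664° = (0.911644,0.410980)
center distance |VC| = r/sin(θ/2) = 13.196030/sin(41.3228°) = 19.984884
C = V + |VC|·bis = (42.3805,33.8549)
T_A = V + ((C−V)·d_A)·d_A = V + 15.0087·d_A = (38.5099,21.2393)
T_B = V + ((C−V)·d_B)·d_B = V + 15.0087·d_B = (30.3641,39.3085)
sweep = 180° − θ = 97.3544°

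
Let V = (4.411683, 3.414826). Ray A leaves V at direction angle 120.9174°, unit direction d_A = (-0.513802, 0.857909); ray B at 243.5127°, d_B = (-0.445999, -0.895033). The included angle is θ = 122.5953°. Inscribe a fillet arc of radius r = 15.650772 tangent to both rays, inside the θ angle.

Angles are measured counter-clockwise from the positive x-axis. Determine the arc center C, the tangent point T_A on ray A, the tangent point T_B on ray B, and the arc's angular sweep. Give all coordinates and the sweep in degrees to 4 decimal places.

bisector direction at 182.2151° = (-0.999253,-0.038650)
center distance |VC| = r/sin(θ/2) = 15.650772/sin(61.2976°) = 17.843233
C = V + |VC|·bis = (-13.4182,2.7252)
T_A = V + ((C−V)·d_A)·d_A = V + 8.5694·d_A = (0.0087,10.7666)
T_B = V + ((C−V)·d_B)·d_B = V + 8.5694·d_B = (0.5897,-4.2551)
sweep = 180° − θ = 57.4047°

center=(-13.4182,2.7252) T_A=(0.0087,10.7666) T_B=(0.5897,-4.2551) sweep=57.4047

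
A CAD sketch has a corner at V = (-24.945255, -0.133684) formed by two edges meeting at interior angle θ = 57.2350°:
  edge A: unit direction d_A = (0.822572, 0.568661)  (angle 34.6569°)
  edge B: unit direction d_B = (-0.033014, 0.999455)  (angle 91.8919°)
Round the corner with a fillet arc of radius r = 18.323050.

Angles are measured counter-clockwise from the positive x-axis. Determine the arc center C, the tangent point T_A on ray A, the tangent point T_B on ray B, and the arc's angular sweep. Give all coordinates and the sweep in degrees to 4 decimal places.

center=(-7.7409,34.0354) T_A=(2.6787,18.9633) T_B=(-26.0539,33.4305) sweep=122.7650

bisector direction at 63.2744° = (0.449718,0.893171)
center distance |VC| = r/sin(θ/2) = 18.323050/sin(28.6175°) = 38.255909
C = V + |VC|·bis = (-7.7409,34.0354)
T_A = V + ((C−V)·d_A)·d_A = V + 33.5824·d_A = (2.6787,18.9633)
T_B = V + ((C−V)·d_B)·d_B = V + 33.5824·d_B = (-26.0539,33.4305)
sweep = 180° − θ = 122.7650°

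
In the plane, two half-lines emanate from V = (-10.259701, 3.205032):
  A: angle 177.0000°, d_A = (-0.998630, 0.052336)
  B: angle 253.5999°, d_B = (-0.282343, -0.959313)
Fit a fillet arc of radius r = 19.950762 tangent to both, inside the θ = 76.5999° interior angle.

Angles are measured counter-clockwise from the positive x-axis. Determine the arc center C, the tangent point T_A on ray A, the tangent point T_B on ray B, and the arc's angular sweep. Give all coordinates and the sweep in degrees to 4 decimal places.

center=(-36.5313,-15.3963) T_A=(-35.4872,4.5271) T_B=(-17.3923,-21.0292) sweep=103.4001

bisector direction at 215.2999° = (-0.816138,-0.577857)
center distance |VC| = r/sin(θ/2) = 19.950762/sin(38.3000°) = 32.190157
C = V + |VC|·bis = (-36.5313,-15.3963)
T_A = V + ((C−V)·d_A)·d_A = V + 25.2621·d_A = (-35.4872,4.5271)
T_B = V + ((C−V)·d_B)·d_B = V + 25.2621·d_B = (-17.3923,-21.0292)
sweep = 180° − θ = 103.4001°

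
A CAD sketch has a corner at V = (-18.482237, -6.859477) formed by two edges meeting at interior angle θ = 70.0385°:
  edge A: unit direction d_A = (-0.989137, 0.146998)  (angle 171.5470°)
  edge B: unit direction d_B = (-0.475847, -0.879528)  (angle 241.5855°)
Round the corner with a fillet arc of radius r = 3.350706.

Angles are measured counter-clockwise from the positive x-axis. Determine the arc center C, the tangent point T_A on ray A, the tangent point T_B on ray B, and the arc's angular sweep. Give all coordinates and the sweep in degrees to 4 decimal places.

bisector direction at 206.5662° = (-0.894418,-0.447232)
center distance |VC| = r/sin(θ/2) = 3.350706/sin(35.0192°) = 5.838976
C = V + |VC|·bis = (-23.7047,-9.4709)
T_A = V + ((C−V)·d_A)·d_A = V + 4.7819·d_A = (-23.2122,-6.1565)
T_B = V + ((C−V)·d_B)·d_B = V + 4.7819·d_B = (-20.7577,-11.0653)
sweep = 180° − θ = 109.9615°

center=(-23.7047,-9.4709) T_A=(-23.2122,-6.1565) T_B=(-20.7577,-11.0653) sweep=109.9615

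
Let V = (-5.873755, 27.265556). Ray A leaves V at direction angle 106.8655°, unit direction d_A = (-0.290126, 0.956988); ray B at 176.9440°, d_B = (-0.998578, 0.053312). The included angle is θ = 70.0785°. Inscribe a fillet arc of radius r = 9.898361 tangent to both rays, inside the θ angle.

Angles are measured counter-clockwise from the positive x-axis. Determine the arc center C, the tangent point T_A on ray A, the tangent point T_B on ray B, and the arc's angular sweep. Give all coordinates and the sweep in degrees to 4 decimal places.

center=(-19.4417,37.9024) T_A=(-9.9691,40.7742) T_B=(-19.9694,28.0181) sweep=109.9215

bisector direction at 141.9048° = (-0.786986,0.616971)
center distance |VC| = r/sin(θ/2) = 9.898361/sin(35.0393°) = 17.240403
C = V + |VC|·bis = (-19.4417,37.9024)
T_A = V + ((C−V)·d_A)·d_A = V + 14.1157·d_A = (-9.9691,40.7742)
T_B = V + ((C−V)·d_B)·d_B = V + 14.1157·d_B = (-19.9694,28.0181)
sweep = 180° − θ = 109.9215°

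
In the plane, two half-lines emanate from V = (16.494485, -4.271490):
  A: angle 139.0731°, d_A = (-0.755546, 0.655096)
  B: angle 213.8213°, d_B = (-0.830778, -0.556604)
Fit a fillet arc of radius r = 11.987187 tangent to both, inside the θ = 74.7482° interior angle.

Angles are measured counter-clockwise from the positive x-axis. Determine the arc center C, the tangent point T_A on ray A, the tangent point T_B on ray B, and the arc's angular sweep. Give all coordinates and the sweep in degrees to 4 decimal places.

bisector direction at 176.4472° = (-0.998078,0.061968)
center distance |VC| = r/sin(θ/2) = 11.987187/sin(37.3741°) = 19.747706
C = V + |VC|·bis = (-3.2153,-3.0478)
T_A = V + ((C−V)·d_A)·d_A = V + 15.6933·d_A = (4.6375,6.0091)
T_B = V + ((C−V)·d_B)·d_B = V + 15.6933·d_B = (3.4569,-13.0064)
sweep = 180° − θ = 105.2518°

center=(-3.2153,-3.0478) T_A=(4.6375,6.0091) T_B=(3.4569,-13.0064) sweep=105.2518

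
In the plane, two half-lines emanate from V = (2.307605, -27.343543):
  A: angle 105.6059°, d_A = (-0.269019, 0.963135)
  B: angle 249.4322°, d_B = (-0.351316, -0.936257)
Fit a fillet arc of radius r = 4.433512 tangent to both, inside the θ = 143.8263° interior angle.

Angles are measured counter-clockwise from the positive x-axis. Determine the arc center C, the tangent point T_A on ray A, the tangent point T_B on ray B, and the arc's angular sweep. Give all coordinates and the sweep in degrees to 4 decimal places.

bisector direction at 177.5191° = (-0.999063,0.043287)
center distance |VC| = r/sin(θ/2) = 4.433512/sin(71.9132°) = 4.663973
C = V + |VC|·bis = (-2.3520,-27.1417)
T_A = V + ((C−V)·d_A)·d_A = V + 1.4480·d_A = (1.9181,-25.9490)
T_B = V + ((C−V)·d_B)·d_B = V + 1.4480·d_B = (1.7989,-28.6992)
sweep = 180° − θ = 36.1737°

center=(-2.3520,-27.1417) T_A=(1.9181,-25.9490) T_B=(1.7989,-28.6992) sweep=36.1737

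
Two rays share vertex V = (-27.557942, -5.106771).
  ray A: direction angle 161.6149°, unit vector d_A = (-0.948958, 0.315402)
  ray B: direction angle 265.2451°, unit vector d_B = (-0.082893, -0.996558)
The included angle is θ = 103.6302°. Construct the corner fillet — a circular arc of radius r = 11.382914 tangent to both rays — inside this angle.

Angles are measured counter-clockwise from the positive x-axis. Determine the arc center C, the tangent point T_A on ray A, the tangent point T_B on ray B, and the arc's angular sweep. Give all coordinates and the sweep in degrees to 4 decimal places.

bisector direction at 213.4300° = (-0.834560,-0.550918)
center distance |VC| = r/sin(θ/2) = 11.382914/sin(51.8151°) = 14.481713
C = V + |VC|·bis = (-39.6438,-13.0850)
T_A = V + ((C−V)·d_A)·d_A = V + 8.9526·d_A = (-36.0536,-2.2831)
T_B = V + ((C−V)·d_B)·d_B = V + 8.9526·d_B = (-28.3001,-14.0286)
sweep = 180° − θ = 76.3698°

center=(-39.6438,-13.0850) T_A=(-36.0536,-2.2831) T_B=(-28.3001,-14.0286) sweep=76.3698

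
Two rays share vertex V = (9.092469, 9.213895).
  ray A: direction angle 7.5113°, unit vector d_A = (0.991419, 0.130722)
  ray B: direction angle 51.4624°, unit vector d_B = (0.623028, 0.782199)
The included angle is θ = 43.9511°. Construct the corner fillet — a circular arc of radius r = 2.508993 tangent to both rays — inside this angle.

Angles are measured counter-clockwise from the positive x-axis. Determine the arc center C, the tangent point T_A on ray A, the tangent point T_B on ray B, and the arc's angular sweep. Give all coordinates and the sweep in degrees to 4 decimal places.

bisector direction at 29.4868° = (0.870469,0.492224)
center distance |VC| = r/sin(θ/2) = 2.508993/sin(21.9755°) = 6.704757
C = V + |VC|·bis = (14.9287,12.5141)
T_A = V + ((C−V)·d_A)·d_A = V + 6.2176·d_A = (15.2567,10.0267)
T_B = V + ((C−V)·d_B)·d_B = V + 6.2176·d_B = (12.9662,14.0773)
sweep = 180° − θ = 136.0489°

center=(14.9287,12.5141) T_A=(15.2567,10.0267) T_B=(12.9662,14.0773) sweep=136.0489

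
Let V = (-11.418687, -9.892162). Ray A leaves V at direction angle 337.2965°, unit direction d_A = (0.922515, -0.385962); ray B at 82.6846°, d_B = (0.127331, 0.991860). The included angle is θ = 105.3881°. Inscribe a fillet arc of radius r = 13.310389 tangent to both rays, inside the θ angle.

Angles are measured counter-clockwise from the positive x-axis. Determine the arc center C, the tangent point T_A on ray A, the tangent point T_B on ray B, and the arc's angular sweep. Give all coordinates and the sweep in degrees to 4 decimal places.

bisector direction at 29.9905° = (0.866108,0.499857)
center distance |VC| = r/sin(θ/2) = 13.310389/sin(52.6940°) = 16.733986
C = V + |VC|·bis = (3.0747,-1.5276)
T_A = V + ((C−V)·d_A)·d_A = V + 10.1420·d_A = (-2.0626,-13.8066)
T_B = V + ((C−V)·d_B)·d_B = V + 10.1420·d_B = (-10.1273,0.1673)
sweep = 180° − θ = 74.6119°

center=(3.0747,-1.5276) T_A=(-2.0626,-13.8066) T_B=(-10.1273,0.1673) sweep=74.6119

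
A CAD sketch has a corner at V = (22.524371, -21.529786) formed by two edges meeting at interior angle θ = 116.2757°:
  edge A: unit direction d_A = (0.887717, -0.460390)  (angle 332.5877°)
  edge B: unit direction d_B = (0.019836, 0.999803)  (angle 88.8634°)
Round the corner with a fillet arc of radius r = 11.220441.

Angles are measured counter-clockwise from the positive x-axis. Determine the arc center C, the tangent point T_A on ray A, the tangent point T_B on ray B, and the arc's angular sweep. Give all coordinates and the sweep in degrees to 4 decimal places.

bisector direction at 30.7255° = (0.859625,0.510926)
center distance |VC| = r/sin(θ/2) = 11.220441/sin(58.1379°) = 13.211078
C = V + |VC|·bis = (33.8809,-14.7799)
T_A = V + ((C−V)·d_A)·d_A = V + 6.9738·d_A = (28.7152,-24.7405)
T_B = V + ((C−V)·d_B)·d_B = V + 6.9738·d_B = (22.6627,-14.5573)
sweep = 180° − θ = 63.7243°

center=(33.8809,-14.7799) T_A=(28.7152,-24.7405) T_B=(22.6627,-14.5573) sweep=63.7243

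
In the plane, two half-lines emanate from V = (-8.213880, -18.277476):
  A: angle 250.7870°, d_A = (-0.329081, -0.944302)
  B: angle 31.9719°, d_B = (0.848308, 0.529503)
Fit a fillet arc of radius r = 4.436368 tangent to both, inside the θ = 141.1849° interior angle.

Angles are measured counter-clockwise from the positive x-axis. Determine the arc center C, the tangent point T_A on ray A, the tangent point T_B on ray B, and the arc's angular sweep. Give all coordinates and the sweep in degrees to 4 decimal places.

center=(-4.5389,-21.2133) T_A=(-8.7282,-19.7534) T_B=(-6.8880,-17.4499) sweep=38.8151

bisector direction at 321.3795° = (0.781297,-0.624160)
center distance |VC| = r/sin(θ/2) = 4.436368/sin(70.5924°) = 4.703634
C = V + |VC|·bis = (-4.5389,-21.2133)
T_A = V + ((C−V)·d_A)·d_A = V + 1.5629·d_A = (-8.7282,-19.7534)
T_B = V + ((C−V)·d_B)·d_B = V + 1.5629·d_B = (-6.8880,-17.4499)
sweep = 180° − θ = 38.8151°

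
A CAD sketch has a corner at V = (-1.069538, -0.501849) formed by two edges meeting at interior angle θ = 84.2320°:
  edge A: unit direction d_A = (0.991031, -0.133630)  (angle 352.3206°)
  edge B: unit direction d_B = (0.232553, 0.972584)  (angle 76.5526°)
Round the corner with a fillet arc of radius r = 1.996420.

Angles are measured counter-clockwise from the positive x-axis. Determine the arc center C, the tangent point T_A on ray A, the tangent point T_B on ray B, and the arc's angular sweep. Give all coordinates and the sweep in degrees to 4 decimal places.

center=(1.3857,1.1816) T_A=(1.1189,-0.7969) T_B=(-0.5560,1.6459) sweep=95.7680

bisector direction at 34.4366° = (0.824752,0.565494)
center distance |VC| = r/sin(θ/2) = 1.996420/sin(42.1160°) = 2.976915
C = V + |VC|·bis = (1.3857,1.1816)
T_A = V + ((C−V)·d_A)·d_A = V + 2.2082·d_A = (1.1189,-0.7969)
T_B = V + ((C−V)·d_B)·d_B = V + 2.2082·d_B = (-0.5560,1.6459)
sweep = 180° − θ = 95.7680°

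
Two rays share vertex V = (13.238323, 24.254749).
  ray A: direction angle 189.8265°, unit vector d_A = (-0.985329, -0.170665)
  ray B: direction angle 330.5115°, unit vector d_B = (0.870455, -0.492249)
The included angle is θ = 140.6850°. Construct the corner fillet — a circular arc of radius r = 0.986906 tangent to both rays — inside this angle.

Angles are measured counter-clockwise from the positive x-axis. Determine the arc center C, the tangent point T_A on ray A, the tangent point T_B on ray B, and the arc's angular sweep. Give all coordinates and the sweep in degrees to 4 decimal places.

center=(13.0594,23.2222) T_A=(12.8910,24.1946) T_B=(13.5452,24.0812) sweep=39.3150

bisector direction at 260.1690° = (-0.170743,-0.985316)
center distance |VC| = r/sin(θ/2) = 0.986906/sin(70.3425°) = 1.047982
C = V + |VC|·bis = (13.0594,23.2222)
T_A = V + ((C−V)·d_A)·d_A = V + 0.3525·d_A = (12.8910,24.1946)
T_B = V + ((C−V)·d_B)·d_B = V + 0.3525·d_B = (13.5452,24.0812)
sweep = 180° − θ = 39.3150°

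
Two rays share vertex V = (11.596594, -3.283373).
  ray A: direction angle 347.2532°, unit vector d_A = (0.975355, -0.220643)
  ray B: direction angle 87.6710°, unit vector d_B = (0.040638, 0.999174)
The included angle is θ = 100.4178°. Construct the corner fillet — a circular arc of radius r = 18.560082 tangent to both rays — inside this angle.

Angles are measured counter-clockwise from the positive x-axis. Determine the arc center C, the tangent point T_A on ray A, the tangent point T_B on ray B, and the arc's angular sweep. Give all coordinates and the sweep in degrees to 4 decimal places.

center=(30.7696,11.4084) T_A=(26.6744,-6.6942) T_B=(12.2248,12.1627) sweep=79.5822

bisector direction at 37.4621° = (0.793756,0.608237)
center distance |VC| = r/sin(θ/2) = 18.560082/sin(50.2089°) = 24.154729
C = V + |VC|·bis = (30.7696,11.4084)
T_A = V + ((C−V)·d_A)·d_A = V + 15.4588·d_A = (26.6744,-6.6942)
T_B = V + ((C−V)·d_B)·d_B = V + 15.4588·d_B = (12.2248,12.1627)
sweep = 180° − θ = 79.5822°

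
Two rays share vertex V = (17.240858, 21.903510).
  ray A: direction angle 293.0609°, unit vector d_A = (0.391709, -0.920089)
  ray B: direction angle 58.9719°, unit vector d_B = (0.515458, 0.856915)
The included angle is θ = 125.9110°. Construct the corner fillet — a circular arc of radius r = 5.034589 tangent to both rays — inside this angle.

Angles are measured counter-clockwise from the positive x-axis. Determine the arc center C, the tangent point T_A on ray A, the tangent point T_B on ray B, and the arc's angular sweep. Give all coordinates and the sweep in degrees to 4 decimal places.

bisector direction at 356.0164° = (0.997584,-0.069471)
center distance |VC| = r/sin(θ/2) = 5.034589/sin(62.9555°) = 5.652690
C = V + |VC|·bis = (22.8799,21.5108)
T_A = V + ((C−V)·d_A)·d_A = V + 2.5702·d_A = (18.2476,19.5387)
T_B = V + ((C−V)·d_B)·d_B = V + 2.5702·d_B = (18.5657,24.1059)
sweep = 180° − θ = 54.0890°

center=(22.8799,21.5108) T_A=(18.2476,19.5387) T_B=(18.5657,24.1059) sweep=54.0890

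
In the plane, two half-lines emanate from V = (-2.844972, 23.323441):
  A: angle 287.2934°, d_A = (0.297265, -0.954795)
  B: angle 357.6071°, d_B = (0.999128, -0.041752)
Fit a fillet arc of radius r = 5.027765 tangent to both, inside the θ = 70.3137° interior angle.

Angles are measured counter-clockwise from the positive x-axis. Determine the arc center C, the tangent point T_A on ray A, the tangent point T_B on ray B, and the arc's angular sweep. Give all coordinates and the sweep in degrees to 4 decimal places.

center=(4.0776,18.0020) T_A=(-0.7229,16.5074) T_B=(4.2875,23.0254) sweep=109.6863

bisector direction at 322.4503° = (0.792824,-0.609450)
center distance |VC| = r/sin(θ/2) = 5.027765/sin(35.1568°) = 8.731537
C = V + |VC|·bis = (4.0776,18.0020)
T_A = V + ((C−V)·d_A)·d_A = V + 7.1387·d_A = (-0.7229,16.5074)
T_B = V + ((C−V)·d_B)·d_B = V + 7.1387·d_B = (4.2875,23.0254)
sweep = 180° − θ = 109.6863°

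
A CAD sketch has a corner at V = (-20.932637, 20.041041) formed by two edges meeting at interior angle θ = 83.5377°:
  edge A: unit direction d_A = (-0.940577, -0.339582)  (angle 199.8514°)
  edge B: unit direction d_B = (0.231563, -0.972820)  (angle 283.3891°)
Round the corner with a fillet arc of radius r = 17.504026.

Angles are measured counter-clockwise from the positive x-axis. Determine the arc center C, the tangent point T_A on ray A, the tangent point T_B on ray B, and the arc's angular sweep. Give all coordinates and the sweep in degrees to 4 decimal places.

bisector direction at 241.6202° = (-0.475313,-0.879817)
center distance |VC| = r/sin(θ/2) = 17.504026/sin(41.7689°) = 26.277307
C = V + |VC|·bis = (-33.4226,-3.0782)
T_A = V + ((C−V)·d_A)·d_A = V + 19.5986·d_A = (-39.3666,13.3857)
T_B = V + ((C−V)·d_B)·d_B = V + 19.5986·d_B = (-16.3943,0.9751)
sweep = 180° − θ = 96.4623°

center=(-33.4226,-3.0782) T_A=(-39.3666,13.3857) T_B=(-16.3943,0.9751) sweep=96.4623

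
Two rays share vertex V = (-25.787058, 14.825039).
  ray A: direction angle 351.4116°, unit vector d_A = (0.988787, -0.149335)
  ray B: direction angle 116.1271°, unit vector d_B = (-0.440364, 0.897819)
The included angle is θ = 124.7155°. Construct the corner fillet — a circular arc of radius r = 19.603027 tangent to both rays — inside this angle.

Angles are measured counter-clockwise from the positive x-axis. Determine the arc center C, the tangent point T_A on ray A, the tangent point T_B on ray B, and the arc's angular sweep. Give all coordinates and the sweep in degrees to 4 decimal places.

center=(-12.7081,32.6751) T_A=(-15.6356,13.2919) T_B=(-30.3081,24.0426) sweep=55.2845

bisector direction at 53.7694° = (0.591037,0.806644)
center distance |VC| = r/sin(θ/2) = 19.603027/sin(62.3578°) = 22.128767
C = V + |VC|·bis = (-12.7081,32.6751)
T_A = V + ((C−V)·d_A)·d_A = V + 10.2666·d_A = (-15.6356,13.2919)
T_B = V + ((C−V)·d_B)·d_B = V + 10.2666·d_B = (-30.3081,24.0426)
sweep = 180° − θ = 55.2845°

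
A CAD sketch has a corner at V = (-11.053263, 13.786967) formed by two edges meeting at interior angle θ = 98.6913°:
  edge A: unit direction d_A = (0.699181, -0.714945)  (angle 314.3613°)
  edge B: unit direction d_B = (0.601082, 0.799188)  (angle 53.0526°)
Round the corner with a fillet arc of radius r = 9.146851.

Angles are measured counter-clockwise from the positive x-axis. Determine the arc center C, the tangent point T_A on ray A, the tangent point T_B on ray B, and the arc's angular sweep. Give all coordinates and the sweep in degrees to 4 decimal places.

bisector direction at 3.7070° = (0.997908,0.064653)
center distance |VC| = r/sin(θ/2) = 9.146851/sin(49.3456°) = 12.056689
C = V + |VC|·bis = (0.9782,14.5665)
T_A = V + ((C−V)·d_A)·d_A = V + 7.8549·d_A = (-5.5613,8.1712)
T_B = V + ((C−V)·d_B)·d_B = V + 7.8549·d_B = (-6.3318,20.0645)
sweep = 180° − θ = 81.3087°

center=(0.9782,14.5665) T_A=(-5.5613,8.1712) T_B=(-6.3318,20.0645) sweep=81.3087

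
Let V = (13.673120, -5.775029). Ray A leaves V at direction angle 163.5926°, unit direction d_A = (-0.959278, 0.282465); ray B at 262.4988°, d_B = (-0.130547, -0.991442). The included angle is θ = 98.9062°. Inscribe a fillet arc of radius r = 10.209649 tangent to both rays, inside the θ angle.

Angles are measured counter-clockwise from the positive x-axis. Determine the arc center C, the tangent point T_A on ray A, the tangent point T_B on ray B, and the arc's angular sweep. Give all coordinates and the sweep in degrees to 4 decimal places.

bisector direction at 213.0457° = (-0.838236,-0.545308)
center distance |VC| = r/sin(θ/2) = 10.209649/sin(49.4531°) = 13.435974
C = V + |VC|·bis = (2.4106,-13.1018)
T_A = V + ((C−V)·d_A)·d_A = V + 8.7343·d_A = (5.2945,-3.3079)
T_B = V + ((C−V)·d_B)·d_B = V + 8.7343·d_B = (12.5329,-14.4346)
sweep = 180° − θ = 81.0938°

center=(2.4106,-13.1018) T_A=(5.2945,-3.3079) T_B=(12.5329,-14.4346) sweep=81.0938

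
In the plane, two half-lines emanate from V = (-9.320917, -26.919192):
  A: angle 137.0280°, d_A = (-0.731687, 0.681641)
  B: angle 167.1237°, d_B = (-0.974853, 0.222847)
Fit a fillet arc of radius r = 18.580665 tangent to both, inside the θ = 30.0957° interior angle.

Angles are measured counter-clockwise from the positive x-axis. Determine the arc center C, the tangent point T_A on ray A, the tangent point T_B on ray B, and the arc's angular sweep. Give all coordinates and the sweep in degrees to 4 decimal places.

center=(-72.5554,6.5959) T_A=(-59.8900,20.1911) T_B=(-76.6960,-11.5176) sweep=149.9043

bisector direction at 152.0759° = (-0.883568,0.468302)
center distance |VC| = r/sin(θ/2) = 18.580665/sin(15.0479°) = 71.567142
C = V + |VC|·bis = (-72.5554,6.5959)
T_A = V + ((C−V)·d_A)·d_A = V + 69.1131·d_A = (-59.8900,20.1911)
T_B = V + ((C−V)·d_B)·d_B = V + 69.1131·d_B = (-76.6960,-11.5176)
sweep = 180° − θ = 149.9043°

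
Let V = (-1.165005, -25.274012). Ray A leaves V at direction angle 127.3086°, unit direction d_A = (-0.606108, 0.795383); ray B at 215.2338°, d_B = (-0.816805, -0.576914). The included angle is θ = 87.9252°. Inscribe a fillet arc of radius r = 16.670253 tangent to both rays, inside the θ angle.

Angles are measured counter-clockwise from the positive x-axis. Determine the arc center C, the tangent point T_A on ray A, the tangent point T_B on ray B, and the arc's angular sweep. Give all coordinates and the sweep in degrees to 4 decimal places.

center=(-24.9009,-21.6297) T_A=(-11.6416,-11.5257) T_B=(-15.2836,-35.2460) sweep=92.0748

bisector direction at 171.2712° = (-0.988418,0.151758)
center distance |VC| = r/sin(θ/2) = 16.670253/sin(43.9626°) = 24.014009
C = V + |VC|·bis = (-24.9009,-21.6297)
T_A = V + ((C−V)·d_A)·d_A = V + 17.2851·d_A = (-11.6416,-11.5257)
T_B = V + ((C−V)·d_B)·d_B = V + 17.2851·d_B = (-15.2836,-35.2460)
sweep = 180° − θ = 92.0748°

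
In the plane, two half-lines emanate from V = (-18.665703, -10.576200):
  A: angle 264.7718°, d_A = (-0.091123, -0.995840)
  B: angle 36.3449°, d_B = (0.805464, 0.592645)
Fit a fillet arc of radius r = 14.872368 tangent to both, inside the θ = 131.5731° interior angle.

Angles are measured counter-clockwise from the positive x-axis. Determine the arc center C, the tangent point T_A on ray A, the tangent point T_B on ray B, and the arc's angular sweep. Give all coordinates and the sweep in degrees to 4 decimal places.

bisector direction at 330.5584° = (0.870857,-0.491537)
center distance |VC| = r/sin(θ/2) = 14.872368/sin(65.7866°) = 16.306994
C = V + |VC|·bis = (-4.4646,-18.5917)
T_A = V + ((C−V)·d_A)·d_A = V + 6.6881·d_A = (-19.2751,-17.2365)
T_B = V + ((C−V)·d_B)·d_B = V + 6.6881·d_B = (-13.2787,-6.6125)
sweep = 180° − θ = 48.4269°

center=(-4.4646,-18.5917) T_A=(-19.2751,-17.2365) T_B=(-13.2787,-6.6125) sweep=48.4269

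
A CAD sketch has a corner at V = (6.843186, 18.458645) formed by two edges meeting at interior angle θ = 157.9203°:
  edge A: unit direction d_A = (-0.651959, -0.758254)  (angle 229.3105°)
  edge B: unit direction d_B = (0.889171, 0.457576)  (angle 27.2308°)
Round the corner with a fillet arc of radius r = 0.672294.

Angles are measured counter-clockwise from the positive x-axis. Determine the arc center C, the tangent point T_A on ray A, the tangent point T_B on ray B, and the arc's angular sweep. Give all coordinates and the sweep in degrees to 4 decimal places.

bisector direction at 308.2706° = (0.619377,-0.785094)
center distance |VC| = r/sin(θ/2) = 0.672294/sin(78.9601°) = 0.684970
C = V + |VC|·bis = (7.2674,17.9209)
T_A = V + ((C−V)·d_A)·d_A = V + 0.1312·d_A = (6.7577,18.3592)
T_B = V + ((C−V)·d_B)·d_B = V + 0.1312·d_B = (6.9598,18.5187)
sweep = 180° − θ = 22.0797°

center=(7.2674,17.9209) T_A=(6.7577,18.3592) T_B=(6.9598,18.5187) sweep=22.0797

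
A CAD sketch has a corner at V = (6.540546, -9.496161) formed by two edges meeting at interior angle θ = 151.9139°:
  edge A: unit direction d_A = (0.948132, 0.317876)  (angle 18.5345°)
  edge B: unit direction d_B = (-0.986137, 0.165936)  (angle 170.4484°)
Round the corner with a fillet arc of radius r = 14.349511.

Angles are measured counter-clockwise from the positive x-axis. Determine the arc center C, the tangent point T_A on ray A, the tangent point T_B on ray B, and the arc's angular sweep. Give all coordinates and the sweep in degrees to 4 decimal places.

center=(5.3822,5.2500) T_A=(9.9436,-8.3552) T_B=(3.0011,-8.9006) sweep=28.0861

bisector direction at 94.4915° = (-0.078310,0.996929)
center distance |VC| = r/sin(θ/2) = 14.349511/sin(75.9570°) = 14.791577
C = V + |VC|·bis = (5.3822,5.2500)
T_A = V + ((C−V)·d_A)·d_A = V + 3.5892·d_A = (9.9436,-8.3552)
T_B = V + ((C−V)·d_B)·d_B = V + 3.5892·d_B = (3.0011,-8.9006)
sweep = 180° − θ = 28.0861°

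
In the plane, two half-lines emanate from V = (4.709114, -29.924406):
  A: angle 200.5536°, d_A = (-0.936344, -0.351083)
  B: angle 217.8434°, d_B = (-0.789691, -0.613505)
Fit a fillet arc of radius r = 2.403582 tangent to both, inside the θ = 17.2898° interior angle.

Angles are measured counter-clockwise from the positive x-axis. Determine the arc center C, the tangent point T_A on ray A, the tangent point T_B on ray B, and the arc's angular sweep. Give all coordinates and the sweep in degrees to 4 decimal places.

bisector direction at 209.1985° = (-0.872935,-0.487837)
center distance |VC| = r/sin(θ/2) = 2.403582/sin(8.6449°) = 15.990817
C = V + |VC|·bis = (-9.2498,-37.7253)
T_A = V + ((C−V)·d_A)·d_A = V + 15.8091·d_A = (-10.0937,-35.4747)
T_B = V + ((C−V)·d_B)·d_B = V + 15.8091·d_B = (-7.7752,-39.6234)
sweep = 180° − θ = 162.7102°

center=(-9.2498,-37.7253) T_A=(-10.0937,-35.4747) T_B=(-7.7752,-39.6234) sweep=162.7102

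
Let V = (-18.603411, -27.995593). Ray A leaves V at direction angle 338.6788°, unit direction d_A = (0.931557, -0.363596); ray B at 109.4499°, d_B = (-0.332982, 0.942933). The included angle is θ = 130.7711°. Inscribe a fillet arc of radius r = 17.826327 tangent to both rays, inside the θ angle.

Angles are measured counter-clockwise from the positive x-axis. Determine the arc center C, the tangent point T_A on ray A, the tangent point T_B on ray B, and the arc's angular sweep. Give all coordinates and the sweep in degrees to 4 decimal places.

center=(-4.5138,-14.3588) T_A=(-10.9954,-30.9651) T_B=(-21.3229,-20.2947) sweep=49.2289

bisector direction at 44.0644° = (0.718559,0.695466)
center distance |VC| = r/sin(θ/2) = 17.826327/sin(65.3855°) = 19.608093
C = V + |VC|·bis = (-4.5138,-14.3588)
T_A = V + ((C−V)·d_A)·d_A = V + 8.1670·d_A = (-10.9954,-30.9651)
T_B = V + ((C−V)·d_B)·d_B = V + 8.1670·d_B = (-21.3229,-20.2947)
sweep = 180° − θ = 49.2289°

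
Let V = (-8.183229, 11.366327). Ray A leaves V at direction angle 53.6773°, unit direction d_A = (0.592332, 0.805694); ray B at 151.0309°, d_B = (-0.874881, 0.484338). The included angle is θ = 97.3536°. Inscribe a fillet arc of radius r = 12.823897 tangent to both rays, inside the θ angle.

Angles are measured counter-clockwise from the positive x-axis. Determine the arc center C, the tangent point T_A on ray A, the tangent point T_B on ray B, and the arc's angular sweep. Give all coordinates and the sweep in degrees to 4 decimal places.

bisector direction at 102.3541° = (-0.213953,0.976844)
center distance |VC| = r/sin(θ/2) = 12.823897/sin(48.6768°) = 17.075834
C = V + |VC|·bis = (-11.8367,28.0468)
T_A = V + ((C−V)·d_A)·d_A = V + 11.2753·d_A = (-1.5045,20.4507)
T_B = V + ((C−V)·d_B)·d_B = V + 11.2753·d_B = (-18.0478,16.8274)
sweep = 180° − θ = 82.6464°

center=(-11.8367,28.0468) T_A=(-1.5045,20.4507) T_B=(-18.0478,16.8274) sweep=82.6464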